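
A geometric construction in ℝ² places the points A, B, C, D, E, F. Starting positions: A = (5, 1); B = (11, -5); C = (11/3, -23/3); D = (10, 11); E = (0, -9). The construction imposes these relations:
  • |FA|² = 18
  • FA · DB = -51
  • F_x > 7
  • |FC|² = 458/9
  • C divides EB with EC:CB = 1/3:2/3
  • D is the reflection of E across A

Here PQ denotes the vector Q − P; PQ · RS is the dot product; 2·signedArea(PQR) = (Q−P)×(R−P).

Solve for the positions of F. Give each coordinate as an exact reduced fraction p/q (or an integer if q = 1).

F = (8, -2)

1. F_x = 8  [line -1·x + 16·y + 40 = 0 ∩ |FC|² = 458/9]
2. F_y = -2  [line -1·x + 16·y + 40 = 0 ∩ |FC|² = 458/9]
   → F = (8, -2)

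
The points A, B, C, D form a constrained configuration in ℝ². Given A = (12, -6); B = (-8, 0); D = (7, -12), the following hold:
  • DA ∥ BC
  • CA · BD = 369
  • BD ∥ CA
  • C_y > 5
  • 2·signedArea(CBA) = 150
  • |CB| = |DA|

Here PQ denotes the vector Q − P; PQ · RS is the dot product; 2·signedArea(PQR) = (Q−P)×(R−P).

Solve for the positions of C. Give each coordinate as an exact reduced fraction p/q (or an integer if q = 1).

1. C_x = -3  [BD ∥ CA ∩ DA ∥ BC]
2. C_y = 6  [BD ∥ CA ∩ DA ∥ BC]
   → C = (-3, 6)

C = (-3, 6)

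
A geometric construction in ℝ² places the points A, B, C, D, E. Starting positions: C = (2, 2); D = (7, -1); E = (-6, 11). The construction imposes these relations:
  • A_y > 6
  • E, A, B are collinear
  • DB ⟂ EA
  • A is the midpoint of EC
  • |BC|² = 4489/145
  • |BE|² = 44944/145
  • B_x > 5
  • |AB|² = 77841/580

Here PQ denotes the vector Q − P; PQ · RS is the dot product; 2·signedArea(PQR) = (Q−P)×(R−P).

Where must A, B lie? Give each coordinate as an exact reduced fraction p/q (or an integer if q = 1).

A = (-2, 13/2)
B = (826/145, -313/145)

1. A_x = -2  [A is the midpoint of EC]
2. A_y = 13/2  [A is the midpoint of EC]
   → A = (-2, 13/2)
3. B_x = 826/145  [E, A, B are collinear ∩ DB ⟂ EA]
4. B_y = -313/145  [E, A, B are collinear ∩ DB ⟂ EA]
   → B = (826/145, -313/145)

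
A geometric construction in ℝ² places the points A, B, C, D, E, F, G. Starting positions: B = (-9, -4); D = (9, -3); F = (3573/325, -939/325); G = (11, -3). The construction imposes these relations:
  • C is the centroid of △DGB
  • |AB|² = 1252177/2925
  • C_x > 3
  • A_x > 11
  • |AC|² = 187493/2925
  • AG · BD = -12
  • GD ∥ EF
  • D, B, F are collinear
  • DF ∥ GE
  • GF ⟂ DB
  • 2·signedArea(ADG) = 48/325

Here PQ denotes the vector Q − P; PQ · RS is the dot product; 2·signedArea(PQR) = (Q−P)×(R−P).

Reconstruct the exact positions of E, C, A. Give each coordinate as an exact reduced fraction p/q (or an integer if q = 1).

1. E_x = 4223/325  [GD ∥ EF ∩ DF ∥ GE]
2. E_y = -939/325  [GD ∥ EF ∩ DF ∥ GE]
   → E = (4223/325, -939/325)
3. C_x = 11/3  [C is the centroid of △DGB]
4. C_y = -10/3  [C is the centroid of △DGB]
   → C = (11/3, -10/3)
5. A_x = 11371/975  [AG · BD = -12 ∩ 2·signedArea(ADG) = 48/325]
6. A_y = -951/325  [AG · BD = -12 ∩ 2·signedArea(ADG) = 48/325]
   → A = (11371/975, -951/325)

A = (11371/975, -951/325)
C = (11/3, -10/3)
E = (4223/325, -939/325)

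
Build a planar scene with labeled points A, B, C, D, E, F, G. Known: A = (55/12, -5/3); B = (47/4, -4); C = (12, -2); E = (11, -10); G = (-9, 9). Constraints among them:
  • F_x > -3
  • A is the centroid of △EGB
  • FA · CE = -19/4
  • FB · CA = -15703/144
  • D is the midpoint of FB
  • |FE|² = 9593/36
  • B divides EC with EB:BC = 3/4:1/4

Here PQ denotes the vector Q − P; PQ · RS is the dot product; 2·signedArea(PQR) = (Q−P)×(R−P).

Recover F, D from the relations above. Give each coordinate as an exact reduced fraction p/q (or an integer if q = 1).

D = (107/24, -8/3)
F = (-17/6, -4/3)

1. F_x = -17/6  [FA · CE = -19/4 ∩ FB · CA = -15703/144]
2. F_y = -4/3  [FA · CE = -19/4 ∩ FB · CA = -15703/144]
   → F = (-17/6, -4/3)
3. D_x = 107/24  [D is the midpoint of FB]
4. D_y = -8/3  [D is the midpoint of FB]
   → D = (107/24, -8/3)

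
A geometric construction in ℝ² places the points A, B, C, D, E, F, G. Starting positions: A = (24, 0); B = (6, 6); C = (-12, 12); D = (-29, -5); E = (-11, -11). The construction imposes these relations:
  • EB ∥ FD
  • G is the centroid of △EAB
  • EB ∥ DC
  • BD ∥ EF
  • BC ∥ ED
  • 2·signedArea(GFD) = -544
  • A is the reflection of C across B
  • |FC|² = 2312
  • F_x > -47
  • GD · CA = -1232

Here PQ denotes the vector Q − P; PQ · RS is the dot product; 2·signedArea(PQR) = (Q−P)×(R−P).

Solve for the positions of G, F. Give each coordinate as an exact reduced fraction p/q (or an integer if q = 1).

F = (-46, -22)
G = (19/3, -5/3)

1. G_x = 19/3  [G is the centroid of △EAB]
2. G_y = -5/3  [G is the centroid of △EAB]
   → G = (19/3, -5/3)
3. F_x = -46  [EB ∥ FD ∩ BD ∥ EF]
4. F_y = -22  [EB ∥ FD ∩ BD ∥ EF]
   → F = (-46, -22)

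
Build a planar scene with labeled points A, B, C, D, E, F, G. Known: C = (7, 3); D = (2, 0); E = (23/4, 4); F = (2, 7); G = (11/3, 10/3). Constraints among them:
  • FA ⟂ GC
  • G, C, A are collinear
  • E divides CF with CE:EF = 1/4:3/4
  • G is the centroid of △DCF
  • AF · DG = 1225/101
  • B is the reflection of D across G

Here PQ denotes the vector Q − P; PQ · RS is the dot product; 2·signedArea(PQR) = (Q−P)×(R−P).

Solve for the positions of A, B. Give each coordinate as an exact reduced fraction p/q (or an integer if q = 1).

A = (167/101, 357/101)
B = (16/3, 20/3)

1. A_x = 167/101  [G, C, A are collinear ∩ FA ⟂ GC]
2. A_y = 357/101  [G, C, A are collinear ∩ FA ⟂ GC]
   → A = (167/101, 357/101)
3. B_x = 16/3  [B is the reflection of D across G]
4. B_y = 20/3  [B is the reflection of D across G]
   → B = (16/3, 20/3)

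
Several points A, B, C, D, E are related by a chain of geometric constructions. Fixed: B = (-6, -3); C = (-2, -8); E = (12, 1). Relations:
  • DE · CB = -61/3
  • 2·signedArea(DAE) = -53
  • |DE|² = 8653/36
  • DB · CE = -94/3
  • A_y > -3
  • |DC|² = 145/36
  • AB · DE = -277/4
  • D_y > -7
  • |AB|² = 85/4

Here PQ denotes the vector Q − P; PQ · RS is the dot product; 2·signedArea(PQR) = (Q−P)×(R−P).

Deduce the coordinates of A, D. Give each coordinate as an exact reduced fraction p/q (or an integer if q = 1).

A = (-3/2, -2)
D = (-11/6, -6)

1. D_x = -11/6  [DE · CB = -61/3 ∩ DB · CE = -94/3]
2. D_y = -6  [DE · CB = -61/3 ∩ DB · CE = -94/3]
   → D = (-11/6, -6)
3. A_x = -3/2  [AB · DE = -277/4 ∩ 2·signedArea(DAE) = -53]
4. A_y = -2  [AB · DE = -277/4 ∩ 2·signedArea(DAE) = -53]
   → A = (-3/2, -2)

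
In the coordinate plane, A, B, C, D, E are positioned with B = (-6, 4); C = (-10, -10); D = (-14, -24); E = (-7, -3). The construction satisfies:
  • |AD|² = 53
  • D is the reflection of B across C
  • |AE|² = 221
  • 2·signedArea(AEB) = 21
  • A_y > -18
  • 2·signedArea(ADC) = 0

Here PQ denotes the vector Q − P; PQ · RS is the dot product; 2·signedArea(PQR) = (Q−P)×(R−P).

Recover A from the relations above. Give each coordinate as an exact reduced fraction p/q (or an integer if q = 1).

A = (-12, -17)

1. A_x = -12  [2·signedArea(ADC) = 0 ∩ 2·signedArea(AEB) = 21]
2. A_y = -17  [2·signedArea(ADC) = 0 ∩ 2·signedArea(AEB) = 21]
   → A = (-12, -17)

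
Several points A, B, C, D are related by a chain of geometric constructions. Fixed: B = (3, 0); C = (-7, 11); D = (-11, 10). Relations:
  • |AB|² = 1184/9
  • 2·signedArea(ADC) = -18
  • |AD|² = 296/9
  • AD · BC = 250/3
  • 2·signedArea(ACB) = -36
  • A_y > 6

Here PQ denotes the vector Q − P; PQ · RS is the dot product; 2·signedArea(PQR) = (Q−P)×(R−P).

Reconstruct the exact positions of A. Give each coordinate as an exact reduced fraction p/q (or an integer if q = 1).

A = (-19/3, 20/3)

1. A_x = -19/3  [2·signedArea(ADC) = -18 ∩ AD · BC = 250/3]
2. A_y = 20/3  [2·signedArea(ADC) = -18 ∩ AD · BC = 250/3]
   → A = (-19/3, 20/3)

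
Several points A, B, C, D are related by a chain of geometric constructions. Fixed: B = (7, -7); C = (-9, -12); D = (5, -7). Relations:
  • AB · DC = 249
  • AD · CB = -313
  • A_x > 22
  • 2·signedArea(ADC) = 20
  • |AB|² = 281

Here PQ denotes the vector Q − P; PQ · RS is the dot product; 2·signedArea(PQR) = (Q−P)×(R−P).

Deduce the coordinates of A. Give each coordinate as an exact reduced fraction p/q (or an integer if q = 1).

A = (23, -2)

1. A_x = 23  [AB · DC = 249 ∩ 2·signedArea(ADC) = 20]
2. A_y = -2  [AB · DC = 249 ∩ 2·signedArea(ADC) = 20]
   → A = (23, -2)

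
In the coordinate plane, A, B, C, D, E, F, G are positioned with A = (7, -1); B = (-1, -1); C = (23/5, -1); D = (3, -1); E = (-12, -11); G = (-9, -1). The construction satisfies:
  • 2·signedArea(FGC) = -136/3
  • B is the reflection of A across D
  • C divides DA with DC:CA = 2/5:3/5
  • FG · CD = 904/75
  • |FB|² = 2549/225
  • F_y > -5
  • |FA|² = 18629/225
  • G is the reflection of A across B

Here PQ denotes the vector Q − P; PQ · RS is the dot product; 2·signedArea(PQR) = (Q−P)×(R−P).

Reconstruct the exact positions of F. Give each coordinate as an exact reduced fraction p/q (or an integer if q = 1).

1. F_x = -22/15  [2·signedArea(FGC) = -136/3 ∩ FG · CD = 904/75]
2. F_y = -13/3  [2·signedArea(FGC) = -136/3 ∩ FG · CD = 904/75]
   → F = (-22/15, -13/3)

F = (-22/15, -13/3)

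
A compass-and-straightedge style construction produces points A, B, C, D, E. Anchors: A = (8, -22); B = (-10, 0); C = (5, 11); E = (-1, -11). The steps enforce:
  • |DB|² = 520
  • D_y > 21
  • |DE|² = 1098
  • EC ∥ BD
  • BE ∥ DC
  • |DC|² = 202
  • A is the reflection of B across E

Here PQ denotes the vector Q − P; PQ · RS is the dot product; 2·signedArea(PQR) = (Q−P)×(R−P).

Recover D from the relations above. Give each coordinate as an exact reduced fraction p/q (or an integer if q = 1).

D = (-4, 22)

1. D_x = -4  [BE ∥ DC ∩ EC ∥ BD]
2. D_y = 22  [BE ∥ DC ∩ EC ∥ BD]
   → D = (-4, 22)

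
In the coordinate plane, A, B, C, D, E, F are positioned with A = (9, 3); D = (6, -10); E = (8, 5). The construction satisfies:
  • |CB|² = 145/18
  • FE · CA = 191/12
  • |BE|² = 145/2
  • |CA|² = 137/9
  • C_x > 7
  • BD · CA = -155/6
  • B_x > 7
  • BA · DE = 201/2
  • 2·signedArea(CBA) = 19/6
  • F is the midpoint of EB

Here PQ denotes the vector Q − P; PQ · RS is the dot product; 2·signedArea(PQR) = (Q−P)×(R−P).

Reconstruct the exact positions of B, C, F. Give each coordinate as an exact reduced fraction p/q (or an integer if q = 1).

B = (15/2, -7/2)
C = (23/3, -2/3)
F = (31/4, 3/4)

1. B_x = 15/2  [line -2·x + -15·y + -75/2 = 0 ∩ |BE|² = 145/2]
2. B_y = -7/2  [line -2·x + -15·y + -75/2 = 0 ∩ |BE|² = 145/2]
   → B = (15/2, -7/2)
3. C_x = 23/3  [2·signedArea(CBA) = 19/6 ∩ BD · CA = -155/6]
4. C_y = -2/3  [2·signedArea(CBA) = 19/6 ∩ BD · CA = -155/6]
   → C = (23/3, -2/3)
5. F_x = 31/4  [F is the midpoint of EB]
6. F_y = 3/4  [F is the midpoint of EB]
   → F = (31/4, 3/4)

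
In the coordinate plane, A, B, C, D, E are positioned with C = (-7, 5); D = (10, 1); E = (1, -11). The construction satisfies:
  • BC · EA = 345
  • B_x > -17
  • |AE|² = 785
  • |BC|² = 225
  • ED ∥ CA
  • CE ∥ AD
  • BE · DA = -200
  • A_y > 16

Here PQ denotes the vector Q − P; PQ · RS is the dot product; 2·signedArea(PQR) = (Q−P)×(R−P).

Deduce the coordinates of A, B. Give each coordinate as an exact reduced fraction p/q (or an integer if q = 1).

1. A_x = 2  [CE ∥ AD ∩ ED ∥ CA]
2. A_y = 17  [CE ∥ AD ∩ ED ∥ CA]
   → A = (2, 17)
3. B_x = -16  [BC · EA = 345 ∩ BE · DA = -200]
4. B_y = -7  [BC · EA = 345 ∩ BE · DA = -200]
   → B = (-16, -7)

A = (2, 17)
B = (-16, -7)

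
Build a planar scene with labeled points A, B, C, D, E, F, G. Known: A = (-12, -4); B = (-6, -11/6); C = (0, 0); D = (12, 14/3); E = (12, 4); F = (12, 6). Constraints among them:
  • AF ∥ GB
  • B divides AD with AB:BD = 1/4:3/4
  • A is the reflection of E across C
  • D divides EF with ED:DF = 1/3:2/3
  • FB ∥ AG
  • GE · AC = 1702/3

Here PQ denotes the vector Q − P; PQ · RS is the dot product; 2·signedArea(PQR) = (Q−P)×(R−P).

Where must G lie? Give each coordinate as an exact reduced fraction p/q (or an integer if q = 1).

G = (-30, -71/6)

1. G_x = -30  [AF ∥ GB ∩ FB ∥ AG]
2. G_y = -71/6  [AF ∥ GB ∩ FB ∥ AG]
   → G = (-30, -71/6)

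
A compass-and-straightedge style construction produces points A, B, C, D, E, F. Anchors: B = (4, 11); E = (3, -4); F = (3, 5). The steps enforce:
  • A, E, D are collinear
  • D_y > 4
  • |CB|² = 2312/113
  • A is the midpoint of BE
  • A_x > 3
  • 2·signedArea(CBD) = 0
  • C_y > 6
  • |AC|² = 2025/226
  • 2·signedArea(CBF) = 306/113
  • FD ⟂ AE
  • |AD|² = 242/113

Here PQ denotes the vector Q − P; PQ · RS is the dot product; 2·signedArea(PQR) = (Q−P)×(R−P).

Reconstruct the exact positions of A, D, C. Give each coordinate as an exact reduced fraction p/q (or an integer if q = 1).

1. A_x = 7/2  [A is the midpoint of BE]
2. A_y = 7/2  [A is the midpoint of BE]
   → A = (7/2, 7/2)
3. D_x = 813/226  [A, E, D are collinear ∩ FD ⟂ AE]
4. D_y = 1121/226  [A, E, D are collinear ∩ FD ⟂ AE]
   → D = (813/226, 1121/226)
5. C_x = 418/113  [2·signedArea(CBD) = 0 ∩ 2·signedArea(CBF) = 306/113]
6. C_y = 733/113  [2·signedArea(CBD) = 0 ∩ 2·signedArea(CBF) = 306/113]
   → C = (418/113, 733/113)

A = (7/2, 7/2)
C = (418/113, 733/113)
D = (813/226, 1121/226)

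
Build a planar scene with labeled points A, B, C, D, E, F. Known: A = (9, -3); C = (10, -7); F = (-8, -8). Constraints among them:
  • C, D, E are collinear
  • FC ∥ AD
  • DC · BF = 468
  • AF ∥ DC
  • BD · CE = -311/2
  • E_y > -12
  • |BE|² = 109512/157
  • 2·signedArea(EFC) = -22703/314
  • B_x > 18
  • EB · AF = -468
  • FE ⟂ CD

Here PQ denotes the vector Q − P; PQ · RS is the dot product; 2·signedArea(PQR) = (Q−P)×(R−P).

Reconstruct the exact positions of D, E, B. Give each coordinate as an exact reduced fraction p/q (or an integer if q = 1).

1. D_x = 27  [AF ∥ DC ∩ FC ∥ AD]
2. D_y = -2  [AF ∥ DC ∩ FC ∥ AD]
   → D = (27, -2)
3. E_x = -2147/314  [C, D, E are collinear ∩ FE ⟂ CD]
4. E_y = -3753/314  [C, D, E are collinear ∩ FE ⟂ CD]
   → E = (-2147/314, -3753/314)
5. B_x = 37/2  [line 5287/314·x + 1555/314·y + -45406/157 = 0 ∩ |BE|² = 109512/157]
6. B_y = -9/2  [line 5287/314·x + 1555/314·y + -45406/157 = 0 ∩ |BE|² = 109512/157]
   → B = (37/2, -9/2)

B = (37/2, -9/2)
D = (27, -2)
E = (-2147/314, -3753/314)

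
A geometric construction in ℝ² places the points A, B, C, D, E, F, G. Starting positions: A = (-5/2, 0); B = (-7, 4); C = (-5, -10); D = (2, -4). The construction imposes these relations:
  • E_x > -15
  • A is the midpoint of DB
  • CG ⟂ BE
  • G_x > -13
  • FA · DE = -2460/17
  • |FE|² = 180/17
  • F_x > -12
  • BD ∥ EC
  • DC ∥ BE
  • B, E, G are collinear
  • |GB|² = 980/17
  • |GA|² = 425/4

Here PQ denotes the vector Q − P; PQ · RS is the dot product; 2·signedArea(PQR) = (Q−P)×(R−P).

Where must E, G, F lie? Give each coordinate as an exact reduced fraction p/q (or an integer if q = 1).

1. E_x = -14  [BD ∥ EC ∩ DC ∥ BE]
2. E_y = -2  [BD ∥ EC ∩ DC ∥ BE]
   → E = (-14, -2)
3. G_x = -217/17  [B, E, G are collinear ∩ CG ⟂ BE]
4. G_y = -16/17  [B, E, G are collinear ∩ CG ⟂ BE]
   → G = (-217/17, -16/17)
5. F_x = -196/17  [line 16·x + -2·y + 3140/17 = 0 ∩ |FE|² = 180/17]
6. F_y = 2/17  [line 16·x + -2·y + 3140/17 = 0 ∩ |FE|² = 180/17]
   → F = (-196/17, 2/17)

E = (-14, -2)
F = (-196/17, 2/17)
G = (-217/17, -16/17)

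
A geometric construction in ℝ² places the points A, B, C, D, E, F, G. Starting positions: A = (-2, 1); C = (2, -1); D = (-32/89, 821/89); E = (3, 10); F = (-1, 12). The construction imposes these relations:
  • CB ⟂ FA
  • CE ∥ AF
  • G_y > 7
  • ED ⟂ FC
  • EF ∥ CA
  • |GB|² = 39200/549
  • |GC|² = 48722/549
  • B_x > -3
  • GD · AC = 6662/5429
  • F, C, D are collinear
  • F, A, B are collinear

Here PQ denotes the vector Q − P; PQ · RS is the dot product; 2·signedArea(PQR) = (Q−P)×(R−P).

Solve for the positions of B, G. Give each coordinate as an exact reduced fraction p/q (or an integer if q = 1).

B = (-131/61, -38/61)
G = (-253/183, 1426/183)

1. B_x = -131/61  [F, A, B are collinear ∩ CB ⟂ FA]
2. B_y = -38/61  [F, A, B are collinear ∩ CB ⟂ FA]
   → B = (-131/61, -38/61)
3. G_x = -253/183  [line -4·x + 2·y + -1288/61 = 0 ∩ |GC|² = 48722/549]
4. G_y = 1426/183  [line -4·x + 2·y + -1288/61 = 0 ∩ |GC|² = 48722/549]
   → G = (-253/183, 1426/183)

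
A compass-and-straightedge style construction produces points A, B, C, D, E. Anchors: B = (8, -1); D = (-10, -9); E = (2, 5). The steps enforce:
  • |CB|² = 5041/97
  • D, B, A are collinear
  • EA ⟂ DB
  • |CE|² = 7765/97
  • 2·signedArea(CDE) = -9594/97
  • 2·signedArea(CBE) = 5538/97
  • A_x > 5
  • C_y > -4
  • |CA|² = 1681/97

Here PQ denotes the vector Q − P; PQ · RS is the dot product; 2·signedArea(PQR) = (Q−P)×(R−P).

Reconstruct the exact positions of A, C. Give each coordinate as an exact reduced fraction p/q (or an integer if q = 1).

A = (506/97, -217/97)
C = (137/97, -381/97)

1. A_x = 506/97  [D, B, A are collinear ∩ EA ⟂ DB]
2. A_y = -217/97  [D, B, A are collinear ∩ EA ⟂ DB]
   → A = (506/97, -217/97)
3. C_x = 137/97  [2·signedArea(CDE) = -9594/97 ∩ 2·signedArea(CBE) = 5538/97]
4. C_y = -381/97  [2·signedArea(CDE) = -9594/97 ∩ 2·signedArea(CBE) = 5538/97]
   → C = (137/97, -381/97)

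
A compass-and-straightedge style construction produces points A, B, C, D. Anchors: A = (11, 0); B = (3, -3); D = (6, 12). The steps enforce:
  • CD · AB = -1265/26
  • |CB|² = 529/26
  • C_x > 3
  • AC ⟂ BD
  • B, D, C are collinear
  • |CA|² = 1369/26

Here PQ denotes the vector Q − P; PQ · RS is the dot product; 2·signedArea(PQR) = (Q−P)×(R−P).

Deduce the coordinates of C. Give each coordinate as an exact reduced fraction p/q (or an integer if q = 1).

1. C_x = 101/26  [B, D, C are collinear ∩ AC ⟂ BD]
2. C_y = 37/26  [B, D, C are collinear ∩ AC ⟂ BD]
   → C = (101/26, 37/26)

C = (101/26, 37/26)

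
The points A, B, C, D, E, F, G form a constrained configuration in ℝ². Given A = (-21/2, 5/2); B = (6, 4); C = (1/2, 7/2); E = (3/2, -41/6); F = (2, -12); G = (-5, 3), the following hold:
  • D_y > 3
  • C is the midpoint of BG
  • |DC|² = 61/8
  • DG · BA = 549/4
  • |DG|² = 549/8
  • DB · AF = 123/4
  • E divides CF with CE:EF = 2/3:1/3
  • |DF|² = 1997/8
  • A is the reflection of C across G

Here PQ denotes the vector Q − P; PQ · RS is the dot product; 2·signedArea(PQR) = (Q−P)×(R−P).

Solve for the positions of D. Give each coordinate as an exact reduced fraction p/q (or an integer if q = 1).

D = (13/4, 15/4)

1. D_x = 13/4  [DB · AF = 123/4 ∩ DG · BA = 549/4]
2. D_y = 15/4  [DB · AF = 123/4 ∩ DG · BA = 549/4]
   → D = (13/4, 15/4)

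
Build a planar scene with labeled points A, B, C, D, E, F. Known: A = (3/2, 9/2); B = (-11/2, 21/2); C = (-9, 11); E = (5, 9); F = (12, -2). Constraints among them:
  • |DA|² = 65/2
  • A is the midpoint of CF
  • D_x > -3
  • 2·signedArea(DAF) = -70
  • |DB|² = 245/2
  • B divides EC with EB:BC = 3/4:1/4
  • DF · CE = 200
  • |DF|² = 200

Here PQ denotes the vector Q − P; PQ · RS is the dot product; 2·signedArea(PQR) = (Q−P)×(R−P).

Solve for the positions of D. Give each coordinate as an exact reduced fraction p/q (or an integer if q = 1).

1. D_x = -2  [2·signedArea(DAF) = -70 ∩ DF · CE = 200]
2. D_y = 0  [2·signedArea(DAF) = -70 ∩ DF · CE = 200]
   → D = (-2, 0)

D = (-2, 0)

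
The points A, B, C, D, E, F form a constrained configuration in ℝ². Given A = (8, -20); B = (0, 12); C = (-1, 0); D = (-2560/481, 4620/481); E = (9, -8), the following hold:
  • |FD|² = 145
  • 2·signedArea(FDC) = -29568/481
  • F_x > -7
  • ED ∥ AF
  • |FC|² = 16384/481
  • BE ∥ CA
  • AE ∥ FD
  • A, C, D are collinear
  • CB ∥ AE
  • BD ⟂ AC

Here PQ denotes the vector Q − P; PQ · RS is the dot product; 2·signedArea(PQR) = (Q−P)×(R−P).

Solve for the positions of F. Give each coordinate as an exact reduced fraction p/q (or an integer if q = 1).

1. F_x = -3041/481  [AE ∥ FD ∩ ED ∥ AF]
2. F_y = -1152/481  [AE ∥ FD ∩ ED ∥ AF]
   → F = (-3041/481, -1152/481)

F = (-3041/481, -1152/481)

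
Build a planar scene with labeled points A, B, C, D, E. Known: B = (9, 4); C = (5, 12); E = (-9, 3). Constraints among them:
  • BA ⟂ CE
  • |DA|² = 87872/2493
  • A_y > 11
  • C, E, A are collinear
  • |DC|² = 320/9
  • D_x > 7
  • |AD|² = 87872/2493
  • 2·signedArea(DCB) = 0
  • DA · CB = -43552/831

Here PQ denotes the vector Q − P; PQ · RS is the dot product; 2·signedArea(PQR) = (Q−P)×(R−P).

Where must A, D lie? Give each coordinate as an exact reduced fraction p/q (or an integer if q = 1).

A = (1161/277, 3180/277)
D = (23/3, 20/3)

1. A_x = 1161/277  [C, E, A are collinear ∩ BA ⟂ CE]
2. A_y = 3180/277  [C, E, A are collinear ∩ BA ⟂ CE]
   → A = (1161/277, 3180/277)
3. D_x = 23/3  [2·signedArea(DCB) = 0 ∩ DA · CB = -43552/831]
4. D_y = 20/3  [2·signedArea(DCB) = 0 ∩ DA · CB = -43552/831]
   → D = (23/3, 20/3)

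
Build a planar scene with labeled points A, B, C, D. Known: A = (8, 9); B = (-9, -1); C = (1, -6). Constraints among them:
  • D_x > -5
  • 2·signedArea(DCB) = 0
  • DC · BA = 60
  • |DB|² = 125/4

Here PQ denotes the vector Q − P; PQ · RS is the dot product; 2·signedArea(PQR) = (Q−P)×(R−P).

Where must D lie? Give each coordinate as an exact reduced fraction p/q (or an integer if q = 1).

1. D_x = -4  [2·signedArea(DCB) = 0 ∩ DC · BA = 60]
2. D_y = -7/2  [2·signedArea(DCB) = 0 ∩ DC · BA = 60]
   → D = (-4, -7/2)

D = (-4, -7/2)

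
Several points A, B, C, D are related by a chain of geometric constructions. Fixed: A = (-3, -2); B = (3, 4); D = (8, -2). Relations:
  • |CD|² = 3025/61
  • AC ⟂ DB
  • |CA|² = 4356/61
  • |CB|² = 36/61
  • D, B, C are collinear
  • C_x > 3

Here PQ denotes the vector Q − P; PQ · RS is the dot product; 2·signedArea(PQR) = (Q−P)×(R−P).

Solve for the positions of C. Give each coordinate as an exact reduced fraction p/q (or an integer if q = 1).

1. C_x = 213/61  [D, B, C are collinear ∩ AC ⟂ DB]
2. C_y = 208/61  [D, B, C are collinear ∩ AC ⟂ DB]
   → C = (213/61, 208/61)

C = (213/61, 208/61)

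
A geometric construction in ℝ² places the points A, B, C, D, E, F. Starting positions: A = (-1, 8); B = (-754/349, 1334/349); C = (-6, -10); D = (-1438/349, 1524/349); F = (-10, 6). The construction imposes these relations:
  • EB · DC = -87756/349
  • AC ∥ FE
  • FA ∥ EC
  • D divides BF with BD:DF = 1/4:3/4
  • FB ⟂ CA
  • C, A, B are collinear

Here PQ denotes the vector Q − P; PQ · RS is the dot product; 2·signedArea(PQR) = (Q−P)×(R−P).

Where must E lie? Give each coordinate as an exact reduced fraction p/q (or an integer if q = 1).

E = (-15, -12)

1. E_x = -15  [FA ∥ EC ∩ AC ∥ FE]
2. E_y = -12  [FA ∥ EC ∩ AC ∥ FE]
   → E = (-15, -12)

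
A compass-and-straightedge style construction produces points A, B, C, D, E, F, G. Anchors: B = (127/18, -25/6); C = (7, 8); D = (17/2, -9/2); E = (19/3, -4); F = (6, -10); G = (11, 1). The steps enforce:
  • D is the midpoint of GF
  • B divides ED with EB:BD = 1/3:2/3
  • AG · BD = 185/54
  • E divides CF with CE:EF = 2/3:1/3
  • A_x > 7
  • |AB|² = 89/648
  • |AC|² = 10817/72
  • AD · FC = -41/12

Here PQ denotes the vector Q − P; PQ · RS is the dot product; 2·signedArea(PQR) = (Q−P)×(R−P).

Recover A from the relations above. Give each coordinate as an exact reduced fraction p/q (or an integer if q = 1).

A = (89/12, -17/4)

1. A_x = 89/12  [AG · BD = 185/54 ∩ AD · FC = -41/12]
2. A_y = -17/4  [AG · BD = 185/54 ∩ AD · FC = -41/12]
   → A = (89/12, -17/4)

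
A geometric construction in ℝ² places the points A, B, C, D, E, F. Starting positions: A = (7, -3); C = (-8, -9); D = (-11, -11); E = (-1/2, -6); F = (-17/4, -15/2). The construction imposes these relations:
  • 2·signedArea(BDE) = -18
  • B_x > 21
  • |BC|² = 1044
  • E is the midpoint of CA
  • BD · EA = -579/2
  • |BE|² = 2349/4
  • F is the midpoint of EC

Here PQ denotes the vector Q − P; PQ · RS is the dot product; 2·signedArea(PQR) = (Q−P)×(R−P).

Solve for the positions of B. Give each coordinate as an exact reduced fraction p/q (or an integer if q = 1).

1. B_x = 22  [BD · EA = -579/2 ∩ 2·signedArea(BDE) = -18]
2. B_y = 3  [BD · EA = -579/2 ∩ 2·signedArea(BDE) = -18]
   → B = (22, 3)

B = (22, 3)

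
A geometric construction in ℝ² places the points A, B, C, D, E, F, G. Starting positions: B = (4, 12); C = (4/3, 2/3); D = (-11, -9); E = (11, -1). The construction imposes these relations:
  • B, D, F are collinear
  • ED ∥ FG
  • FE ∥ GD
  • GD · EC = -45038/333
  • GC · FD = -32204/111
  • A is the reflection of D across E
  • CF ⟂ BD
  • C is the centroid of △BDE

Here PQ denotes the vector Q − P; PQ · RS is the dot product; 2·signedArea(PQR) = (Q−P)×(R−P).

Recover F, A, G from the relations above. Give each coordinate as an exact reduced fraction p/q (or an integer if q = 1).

1. F_x = -251/111  [B, D, F are collinear ∩ CF ⟂ BD]
2. F_y = 359/111  [B, D, F are collinear ∩ CF ⟂ BD]
   → F = (-251/111, 359/111)
3. A_x = 33  [A is the reflection of D across E]
4. A_y = 7  [A is the reflection of D across E]
   → A = (33, 7)
5. G_x = -2693/111  [FE ∥ GD ∩ ED ∥ FG]
6. G_y = -529/111  [FE ∥ GD ∩ ED ∥ FG]
   → G = (-2693/111, -529/111)

A = (33, 7)
F = (-251/111, 359/111)
G = (-2693/111, -529/111)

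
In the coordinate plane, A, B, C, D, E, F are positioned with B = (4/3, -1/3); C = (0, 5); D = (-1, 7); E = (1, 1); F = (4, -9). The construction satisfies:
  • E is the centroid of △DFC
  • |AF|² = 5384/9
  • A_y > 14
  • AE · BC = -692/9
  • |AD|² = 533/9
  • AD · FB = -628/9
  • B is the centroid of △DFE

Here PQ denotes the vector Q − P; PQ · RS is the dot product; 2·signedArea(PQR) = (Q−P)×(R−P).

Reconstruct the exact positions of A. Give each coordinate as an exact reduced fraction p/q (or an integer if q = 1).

1. A_x = -10/3  [AD · FB = -628/9 ∩ AE · BC = -692/9]
2. A_y = 43/3  [AD · FB = -628/9 ∩ AE · BC = -692/9]
   → A = (-10/3, 43/3)

A = (-10/3, 43/3)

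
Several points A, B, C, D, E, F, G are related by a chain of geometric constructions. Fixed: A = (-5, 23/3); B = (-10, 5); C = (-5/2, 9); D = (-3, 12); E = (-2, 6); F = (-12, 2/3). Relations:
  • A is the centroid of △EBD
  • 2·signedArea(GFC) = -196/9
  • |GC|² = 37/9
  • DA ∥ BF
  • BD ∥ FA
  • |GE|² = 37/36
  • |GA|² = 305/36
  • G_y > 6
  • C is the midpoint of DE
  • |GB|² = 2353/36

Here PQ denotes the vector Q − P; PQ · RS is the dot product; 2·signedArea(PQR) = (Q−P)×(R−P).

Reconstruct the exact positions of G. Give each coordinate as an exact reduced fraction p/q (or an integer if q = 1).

1. G_x = -13/6  [line -25/3·x + 19/2·y + -761/9 = 0 ∩ |GB|² = 2353/36]
2. G_y = 7  [line -25/3·x + 19/2·y + -761/9 = 0 ∩ |GB|² = 2353/36]
   → G = (-13/6, 7)

G = (-13/6, 7)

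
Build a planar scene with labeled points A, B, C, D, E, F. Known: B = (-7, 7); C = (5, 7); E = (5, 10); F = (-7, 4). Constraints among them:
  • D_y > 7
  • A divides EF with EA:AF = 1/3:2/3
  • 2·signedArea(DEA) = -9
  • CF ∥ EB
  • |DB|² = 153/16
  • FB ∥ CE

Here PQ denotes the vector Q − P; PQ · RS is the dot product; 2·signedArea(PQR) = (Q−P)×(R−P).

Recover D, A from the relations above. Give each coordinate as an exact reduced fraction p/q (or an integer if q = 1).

A = (1, 8)
D = (-4, 31/4)

1. A_x = 1  [A divides EF with EA:AF = 1/3:2/3]
2. A_y = 8  [A divides EF with EA:AF = 1/3:2/3]
   → A = (1, 8)
3. D_x = -4  [line 2·x + -4·y + 39 = 0 ∩ |DB|² = 153/16]
4. D_y = 31/4  [line 2·x + -4·y + 39 = 0 ∩ |DB|² = 153/16]
   → D = (-4, 31/4)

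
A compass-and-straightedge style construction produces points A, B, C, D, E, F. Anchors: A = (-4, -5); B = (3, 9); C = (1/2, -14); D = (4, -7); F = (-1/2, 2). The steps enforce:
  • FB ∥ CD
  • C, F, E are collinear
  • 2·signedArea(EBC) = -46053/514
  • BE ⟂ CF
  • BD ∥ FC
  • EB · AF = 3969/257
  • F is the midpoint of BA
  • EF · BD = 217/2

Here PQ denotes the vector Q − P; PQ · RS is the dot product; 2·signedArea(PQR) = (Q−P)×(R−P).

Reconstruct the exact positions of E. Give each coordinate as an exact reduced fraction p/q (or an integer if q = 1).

E = (-237/257, 2250/257)

1. E_x = -237/257  [C, F, E are collinear ∩ BE ⟂ CF]
2. E_y = 2250/257  [C, F, E are collinear ∩ BE ⟂ CF]
   → E = (-237/257, 2250/257)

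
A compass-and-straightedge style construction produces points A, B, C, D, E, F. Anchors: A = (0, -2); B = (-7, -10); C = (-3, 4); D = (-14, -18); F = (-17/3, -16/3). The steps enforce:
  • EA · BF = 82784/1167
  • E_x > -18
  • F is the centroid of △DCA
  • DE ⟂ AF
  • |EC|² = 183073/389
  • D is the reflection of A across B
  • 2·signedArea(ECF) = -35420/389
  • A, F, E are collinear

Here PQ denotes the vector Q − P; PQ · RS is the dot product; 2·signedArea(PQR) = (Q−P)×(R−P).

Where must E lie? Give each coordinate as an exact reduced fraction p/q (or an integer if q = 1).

E = (-6766/389, -4758/389)

1. E_x = -6766/389  [A, F, E are collinear ∩ DE ⟂ AF]
2. E_y = -4758/389  [A, F, E are collinear ∩ DE ⟂ AF]
   → E = (-6766/389, -4758/389)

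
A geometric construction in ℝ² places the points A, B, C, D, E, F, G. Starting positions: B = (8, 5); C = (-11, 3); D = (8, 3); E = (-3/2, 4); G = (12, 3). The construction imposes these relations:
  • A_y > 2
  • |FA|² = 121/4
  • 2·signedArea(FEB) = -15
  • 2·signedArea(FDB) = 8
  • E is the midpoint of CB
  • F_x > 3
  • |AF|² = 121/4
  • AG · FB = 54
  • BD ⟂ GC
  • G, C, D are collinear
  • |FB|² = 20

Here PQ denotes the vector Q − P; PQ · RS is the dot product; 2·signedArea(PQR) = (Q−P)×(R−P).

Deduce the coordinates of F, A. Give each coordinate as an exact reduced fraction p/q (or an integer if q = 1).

1. F_x = 4  [2·signedArea(FDB) = 8 ∩ 2·signedArea(FEB) = -15]
2. F_y = 3  [2·signedArea(FDB) = 8 ∩ 2·signedArea(FEB) = -15]
   → F = (4, 3)
3. A_x = -3/2  [line -4·x + -2·y + 0 = 0 ∩ |FA|² = 121/4]
4. A_y = 3  [line -4·x + -2·y + 0 = 0 ∩ |FA|² = 121/4]
   → A = (-3/2, 3)

A = (-3/2, 3)
F = (4, 3)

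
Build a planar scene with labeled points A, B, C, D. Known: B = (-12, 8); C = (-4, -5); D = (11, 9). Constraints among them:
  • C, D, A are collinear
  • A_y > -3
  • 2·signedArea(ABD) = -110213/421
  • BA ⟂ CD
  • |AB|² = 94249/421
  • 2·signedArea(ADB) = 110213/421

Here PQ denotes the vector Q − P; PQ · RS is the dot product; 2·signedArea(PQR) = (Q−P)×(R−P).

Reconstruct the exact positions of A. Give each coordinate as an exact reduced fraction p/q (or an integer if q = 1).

A = (-754/421, -1237/421)

1. A_x = -754/421  [C, D, A are collinear ∩ BA ⟂ CD]
2. A_y = -1237/421  [C, D, A are collinear ∩ BA ⟂ CD]
   → A = (-754/421, -1237/421)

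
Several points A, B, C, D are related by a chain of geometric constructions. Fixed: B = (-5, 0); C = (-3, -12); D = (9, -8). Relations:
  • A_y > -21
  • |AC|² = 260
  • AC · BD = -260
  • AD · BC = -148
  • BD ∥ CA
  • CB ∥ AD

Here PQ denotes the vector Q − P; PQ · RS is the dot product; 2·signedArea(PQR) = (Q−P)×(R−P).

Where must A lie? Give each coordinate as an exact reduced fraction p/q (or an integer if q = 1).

A = (11, -20)

1. A_x = 11  [CB ∥ AD ∩ BD ∥ CA]
2. A_y = -20  [CB ∥ AD ∩ BD ∥ CA]
   → A = (11, -20)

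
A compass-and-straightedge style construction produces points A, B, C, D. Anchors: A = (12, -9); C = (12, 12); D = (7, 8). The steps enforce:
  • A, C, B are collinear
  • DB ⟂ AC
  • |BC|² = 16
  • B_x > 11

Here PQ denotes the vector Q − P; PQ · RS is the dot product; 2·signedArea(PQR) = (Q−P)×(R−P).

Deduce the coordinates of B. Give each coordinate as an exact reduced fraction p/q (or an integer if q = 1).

B = (12, 8)

1. B_x = 12  [A, C, B are collinear ∩ DB ⟂ AC]
2. B_y = 8  [A, C, B are collinear ∩ DB ⟂ AC]
   → B = (12, 8)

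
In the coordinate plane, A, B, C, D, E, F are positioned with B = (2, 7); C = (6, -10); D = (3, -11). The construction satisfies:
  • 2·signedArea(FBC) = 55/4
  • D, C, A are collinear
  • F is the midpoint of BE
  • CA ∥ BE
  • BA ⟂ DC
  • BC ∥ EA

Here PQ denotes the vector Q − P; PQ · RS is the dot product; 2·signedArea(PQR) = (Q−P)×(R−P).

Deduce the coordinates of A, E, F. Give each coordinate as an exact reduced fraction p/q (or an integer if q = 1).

A = (15/2, -19/2)
E = (7/2, 15/2)
F = (11/4, 29/4)

1. A_x = 15/2  [D, C, A are collinear ∩ BA ⟂ DC]
2. A_y = -19/2  [D, C, A are collinear ∩ BA ⟂ DC]
   → A = (15/2, -19/2)
3. E_x = 7/2  [BC ∥ EA ∩ CA ∥ BE]
4. E_y = 15/2  [BC ∥ EA ∩ CA ∥ BE]
   → E = (7/2, 15/2)
5. F_x = 11/4  [F is the midpoint of BE]
6. F_y = 29/4  [F is the midpoint of BE]
   → F = (11/4, 29/4)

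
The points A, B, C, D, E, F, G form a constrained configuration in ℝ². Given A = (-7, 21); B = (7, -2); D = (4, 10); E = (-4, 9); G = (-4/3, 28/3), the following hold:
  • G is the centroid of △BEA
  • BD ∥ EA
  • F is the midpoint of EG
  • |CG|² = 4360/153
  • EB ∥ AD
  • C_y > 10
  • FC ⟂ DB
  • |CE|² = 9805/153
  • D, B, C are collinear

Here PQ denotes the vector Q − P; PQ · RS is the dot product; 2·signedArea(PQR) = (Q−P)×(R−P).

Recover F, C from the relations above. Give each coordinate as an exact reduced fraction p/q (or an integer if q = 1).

C = (194/51, 550/51)
F = (-8/3, 55/6)

1. F_x = -8/3  [F is the midpoint of EG]
2. F_y = 55/6  [F is the midpoint of EG]
   → F = (-8/3, 55/6)
3. C_x = 194/51  [D, B, C are collinear ∩ FC ⟂ DB]
4. C_y = 550/51  [D, B, C are collinear ∩ FC ⟂ DB]
   → C = (194/51, 550/51)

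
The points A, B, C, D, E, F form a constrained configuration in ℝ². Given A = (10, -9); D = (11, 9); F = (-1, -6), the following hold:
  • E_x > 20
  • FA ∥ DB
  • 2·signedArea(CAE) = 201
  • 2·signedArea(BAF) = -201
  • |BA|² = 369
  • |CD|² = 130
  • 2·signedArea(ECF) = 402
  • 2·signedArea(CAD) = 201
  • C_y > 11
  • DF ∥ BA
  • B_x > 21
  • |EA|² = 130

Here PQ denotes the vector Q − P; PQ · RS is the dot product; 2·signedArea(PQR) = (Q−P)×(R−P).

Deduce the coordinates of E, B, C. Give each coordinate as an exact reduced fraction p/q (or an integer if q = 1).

1. B_x = 22  [DF ∥ BA ∩ FA ∥ DB]
2. B_y = 6  [DF ∥ BA ∩ FA ∥ DB]
   → B = (22, 6)
3. C_x = 0  [line -18·x + 1·y + -12 = 0 ∩ |CD|² = 130]
4. C_y = 12  [line -18·x + 1·y + -12 = 0 ∩ |CD|² = 130]
   → C = (0, 12)
5. E_x = 21  [2·signedArea(ECF) = 402 ∩ 2·signedArea(CAE) = 201]
6. E_y = -12  [2·signedArea(ECF) = 402 ∩ 2·signedArea(CAE) = 201]
   → E = (21, -12)

B = (22, 6)
C = (0, 12)
E = (21, -12)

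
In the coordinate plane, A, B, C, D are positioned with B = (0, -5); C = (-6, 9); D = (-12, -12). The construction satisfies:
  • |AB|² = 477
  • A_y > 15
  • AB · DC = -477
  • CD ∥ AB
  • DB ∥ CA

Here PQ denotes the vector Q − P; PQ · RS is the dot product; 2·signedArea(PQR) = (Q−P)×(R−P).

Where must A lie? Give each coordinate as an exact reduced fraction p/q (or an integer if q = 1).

1. A_x = 6  [CD ∥ AB ∩ DB ∥ CA]
2. A_y = 16  [CD ∥ AB ∩ DB ∥ CA]
   → A = (6, 16)

A = (6, 16)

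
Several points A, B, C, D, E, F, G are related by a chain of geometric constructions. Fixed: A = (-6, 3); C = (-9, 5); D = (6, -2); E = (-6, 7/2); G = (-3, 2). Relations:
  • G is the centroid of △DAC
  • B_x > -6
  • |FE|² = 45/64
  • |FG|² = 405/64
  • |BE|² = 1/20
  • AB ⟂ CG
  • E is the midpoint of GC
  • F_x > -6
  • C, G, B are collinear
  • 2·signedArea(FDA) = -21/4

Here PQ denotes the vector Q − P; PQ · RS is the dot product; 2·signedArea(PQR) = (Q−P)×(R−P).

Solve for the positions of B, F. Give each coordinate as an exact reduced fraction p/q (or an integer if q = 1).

B = (-29/5, 17/5)
F = (-21/4, 25/8)

1. B_x = -29/5  [C, G, B are collinear ∩ AB ⟂ CG]
2. B_y = 17/5  [C, G, B are collinear ∩ AB ⟂ CG]
   → B = (-29/5, 17/5)
3. F_x = -21/4  [line -5·x + -12·y + 45/4 = 0 ∩ |FE|² = 45/64]
4. F_y = 25/8  [line -5·x + -12·y + 45/4 = 0 ∩ |FE|² = 45/64]
   → F = (-21/4, 25/8)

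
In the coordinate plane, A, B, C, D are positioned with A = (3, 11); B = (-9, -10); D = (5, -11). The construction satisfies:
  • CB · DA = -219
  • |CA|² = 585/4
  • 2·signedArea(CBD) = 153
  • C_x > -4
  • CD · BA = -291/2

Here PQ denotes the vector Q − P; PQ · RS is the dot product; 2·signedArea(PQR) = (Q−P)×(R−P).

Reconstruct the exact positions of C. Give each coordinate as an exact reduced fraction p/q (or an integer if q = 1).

C = (-3, 1/2)

1. C_x = -3  [CB · DA = -219 ∩ 2·signedArea(CBD) = 153]
2. C_y = 1/2  [CB · DA = -219 ∩ 2·signedArea(CBD) = 153]
   → C = (-3, 1/2)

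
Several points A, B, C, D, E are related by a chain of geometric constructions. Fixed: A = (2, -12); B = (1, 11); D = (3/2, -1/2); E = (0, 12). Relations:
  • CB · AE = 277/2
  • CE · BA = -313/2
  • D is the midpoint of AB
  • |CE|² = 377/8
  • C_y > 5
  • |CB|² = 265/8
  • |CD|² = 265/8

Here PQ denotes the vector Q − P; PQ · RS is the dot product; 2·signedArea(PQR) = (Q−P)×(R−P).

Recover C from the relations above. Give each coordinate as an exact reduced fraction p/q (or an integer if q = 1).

1. C_x = 5/4  [CB · AE = 277/2 ∩ CE · BA = -313/2]
2. C_y = 21/4  [CB · AE = 277/2 ∩ CE · BA = -313/2]
   → C = (5/4, 21/4)

C = (5/4, 21/4)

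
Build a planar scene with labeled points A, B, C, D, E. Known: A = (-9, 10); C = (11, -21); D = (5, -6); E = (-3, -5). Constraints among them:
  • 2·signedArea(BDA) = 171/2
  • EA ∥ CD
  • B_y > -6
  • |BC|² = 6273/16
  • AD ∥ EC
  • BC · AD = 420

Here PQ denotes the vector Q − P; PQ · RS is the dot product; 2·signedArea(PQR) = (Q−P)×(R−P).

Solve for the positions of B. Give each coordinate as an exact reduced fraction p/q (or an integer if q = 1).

B = (-1, -21/4)

1. B_x = -1  [2·signedArea(BDA) = 171/2 ∩ BC · AD = 420]
2. B_y = -21/4  [2·signedArea(BDA) = 171/2 ∩ BC · AD = 420]
   → B = (-1, -21/4)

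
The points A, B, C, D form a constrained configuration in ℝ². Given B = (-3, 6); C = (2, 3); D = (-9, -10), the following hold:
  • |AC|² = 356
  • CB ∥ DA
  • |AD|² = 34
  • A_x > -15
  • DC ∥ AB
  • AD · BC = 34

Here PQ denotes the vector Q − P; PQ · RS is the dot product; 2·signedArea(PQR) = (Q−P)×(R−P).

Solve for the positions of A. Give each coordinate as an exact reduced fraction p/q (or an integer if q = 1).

1. A_x = -14  [DC ∥ AB ∩ CB ∥ DA]
2. A_y = -7  [DC ∥ AB ∩ CB ∥ DA]
   → A = (-14, -7)

A = (-14, -7)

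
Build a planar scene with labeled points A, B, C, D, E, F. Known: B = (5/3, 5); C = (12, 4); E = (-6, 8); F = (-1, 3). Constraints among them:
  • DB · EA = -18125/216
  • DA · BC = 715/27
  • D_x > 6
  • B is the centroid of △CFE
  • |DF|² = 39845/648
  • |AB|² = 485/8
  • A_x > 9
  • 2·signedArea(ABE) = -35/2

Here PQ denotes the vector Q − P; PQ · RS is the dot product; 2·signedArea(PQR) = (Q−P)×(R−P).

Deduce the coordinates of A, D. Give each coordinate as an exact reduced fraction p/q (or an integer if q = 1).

A = (113/12, 17/4)
D = (245/36, 15/4)

1. A_x = 113/12  [line -3·x + -23/3·y + 365/6 = 0 ∩ |AB|² = 485/8]
2. A_y = 17/4  [line -3·x + -23/3·y + 365/6 = 0 ∩ |AB|² = 485/8]
   → A = (113/12, 17/4)
3. D_x = 245/36  [DB · EA = -18125/216 ∩ DA · BC = 715/27]
4. D_y = 15/4  [DB · EA = -18125/216 ∩ DA · BC = 715/27]
   → D = (245/36, 15/4)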